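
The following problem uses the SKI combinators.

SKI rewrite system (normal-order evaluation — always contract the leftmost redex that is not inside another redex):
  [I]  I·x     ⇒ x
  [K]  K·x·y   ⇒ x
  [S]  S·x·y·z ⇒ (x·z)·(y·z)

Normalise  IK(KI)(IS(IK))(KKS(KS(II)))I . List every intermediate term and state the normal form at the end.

Answer: normal form = I  (in 4 steps)

Reduction:
  start: IK(KI)(IS(IK))(KKS(KS(II)))I
  step 1: K(KI)(IS(IK))(KKS(KS(II)))I
  step 2: KI(KKS(KS(II)))I
  step 3: II
  step 4: I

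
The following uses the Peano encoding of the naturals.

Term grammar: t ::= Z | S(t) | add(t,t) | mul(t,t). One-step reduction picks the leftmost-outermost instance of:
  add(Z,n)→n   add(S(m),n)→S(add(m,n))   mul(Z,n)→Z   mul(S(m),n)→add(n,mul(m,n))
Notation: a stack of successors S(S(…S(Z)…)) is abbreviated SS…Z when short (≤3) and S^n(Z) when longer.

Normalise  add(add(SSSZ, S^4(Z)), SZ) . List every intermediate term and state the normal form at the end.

  start: add(add(SSSZ, S^4(Z)), SZ)
  [1] add(S(add(SSZ, S^4(Z))), SZ)
  [2] S(add(add(SSZ, S^4(Z)), SZ))
  [3] S(add(S(add(SZ, S^4(Z))), SZ))
  [4] S(S(add(add(SZ, S^4(Z)), SZ)))
  [5] S(S(add(S(add(Z, S^4(Z))), SZ)))
  [6] S(S(S(add(add(Z, S^4(Z)), SZ))))
  [7] S(S(S(add(S^4(Z), SZ))))
  [8] S(S(S(S(add(SSSZ, SZ)))))
  [9] S(S(S(S(S(add(SSZ, SZ))))))
  [10] S(S(S(S(S(S(add(SZ, SZ)))))))
  [11] S(S(S(S(S(S(S(add(Z, SZ))))))))
  [12] S^8(Z)

Answer: normal form = S^8(Z)  (in 12 steps)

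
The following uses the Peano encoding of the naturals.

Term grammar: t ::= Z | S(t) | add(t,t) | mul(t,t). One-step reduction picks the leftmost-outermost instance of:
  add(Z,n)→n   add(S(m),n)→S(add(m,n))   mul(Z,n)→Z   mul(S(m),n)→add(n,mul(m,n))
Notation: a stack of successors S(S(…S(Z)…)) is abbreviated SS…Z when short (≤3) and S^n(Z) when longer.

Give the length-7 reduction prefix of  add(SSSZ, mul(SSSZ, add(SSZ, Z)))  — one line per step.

Answer: after 7 steps: S(S(S(S(add(add(SZ, Z), mul(SSZ, add(SSZ, Z)))))))

Working:
  start: add(SSSZ, mul(SSSZ, add(SSZ, Z)))
  step 1: S(add(SSZ, mul(SSSZ, add(SSZ, Z))))
  step 2: S(S(add(SZ, mul(SSSZ, add(SSZ, Z)))))
  step 3: S(S(S(add(Z, mul(SSSZ, add(SSZ, Z))))))
  step 4: S(S(S(mul(SSSZ, add(SSZ, Z)))))
  step 5: S(S(S(add(add(SSZ, Z), mul(SSZ, add(SSZ, Z))))))
  step 6: S(S(S(add(S(add(SZ, Z)), mul(SSZ, add(SSZ, Z))))))
  step 7: S(S(S(S(add(add(SZ, Z), mul(SSZ, add(SSZ, Z)))))))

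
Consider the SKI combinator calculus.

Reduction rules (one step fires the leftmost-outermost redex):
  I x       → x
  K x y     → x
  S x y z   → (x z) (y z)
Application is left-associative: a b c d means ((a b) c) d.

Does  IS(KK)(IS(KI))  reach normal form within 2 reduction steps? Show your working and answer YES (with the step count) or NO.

Answer: YES — reaches normal form S(KK)(S(KI)) in 2 ≤ 2 steps

Working:
  start: IS(KK)(IS(KI))
  [1] S(KK)(IS(KI))
  [2] S(KK)(S(KI))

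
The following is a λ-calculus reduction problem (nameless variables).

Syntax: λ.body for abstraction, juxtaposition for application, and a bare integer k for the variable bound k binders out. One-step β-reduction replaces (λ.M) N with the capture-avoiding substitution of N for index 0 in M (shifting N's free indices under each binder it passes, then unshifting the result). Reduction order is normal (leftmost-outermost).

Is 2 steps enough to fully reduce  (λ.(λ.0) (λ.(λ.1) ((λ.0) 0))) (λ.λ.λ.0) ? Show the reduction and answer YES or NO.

Answer: NO — after 2 steps the term is λ.(λ.1) ((λ.0) 0), not yet normal

Reduction:
  start: (λ.(λ.0) (λ.(λ.1) ((λ.0) 0))) (λ.λ.λ.0)
  step 1: (λ.0) (λ.(λ.1) ((λ.0) 0))
  step 2: λ.(λ.1) ((λ.0) 0)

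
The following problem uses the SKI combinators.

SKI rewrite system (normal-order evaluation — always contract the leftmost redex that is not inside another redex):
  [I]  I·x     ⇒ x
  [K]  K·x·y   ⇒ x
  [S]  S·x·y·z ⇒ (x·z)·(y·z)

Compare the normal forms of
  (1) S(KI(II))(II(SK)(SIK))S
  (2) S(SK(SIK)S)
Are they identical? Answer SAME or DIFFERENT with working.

Answer: SAME — A ⇓ SS, B ⇓ SS

Working:
Term A:
  start: S(KI(II))(II(SK)(SIK))S
  step 1: KI(II)S(II(SK)(SIK)S)
  step 2: IS(II(SK)(SIK)S)
  step 3: S(II(SK)(SIK)S)
  step 4: S(I(SK)(SIK)S)
  step 5: S(SK(SIK)S)
  step 6: S(KS(SIKS))
  step 7: SS

Term B:
  start: S(SK(SIK)S)
  step 1: S(KS(SIKS))
  step 2: SS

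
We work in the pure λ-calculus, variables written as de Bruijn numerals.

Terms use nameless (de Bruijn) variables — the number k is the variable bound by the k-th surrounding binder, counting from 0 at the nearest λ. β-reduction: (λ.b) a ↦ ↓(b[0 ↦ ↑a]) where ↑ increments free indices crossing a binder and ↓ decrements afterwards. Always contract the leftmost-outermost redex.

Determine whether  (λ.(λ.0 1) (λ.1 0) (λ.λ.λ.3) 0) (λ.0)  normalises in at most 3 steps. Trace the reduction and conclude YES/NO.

Answer: NO — after 3 steps the term is (λ.0) (λ.0) (λ.λ.λ.λ.0) (λ.0), not yet normal

Working:
  start: (λ.(λ.0 1) (λ.1 0) (λ.λ.λ.3) 0) (λ.0)
  [1] (λ.0 (λ.0)) (λ.(λ.0) 0) (λ.λ.λ.λ.0) (λ.0)
  [2] (λ.(λ.0) 0) (λ.0) (λ.λ.λ.λ.0) (λ.0)
  [3] (λ.0) (λ.0) (λ.λ.λ.λ.0) (λ.0)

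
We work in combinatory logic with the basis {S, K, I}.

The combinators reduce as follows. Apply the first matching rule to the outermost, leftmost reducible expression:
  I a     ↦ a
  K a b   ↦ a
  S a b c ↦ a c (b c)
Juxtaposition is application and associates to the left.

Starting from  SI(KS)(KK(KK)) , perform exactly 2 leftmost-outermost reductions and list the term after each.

Answer: after 2 steps: KK(KK)(KS(KK(KK)))

Derivation:
  start: SI(KS)(KK(KK))
  step 1: I(KK(KK))(KS(KK(KK)))
  step 2: KK(KK)(KS(KK(KK)))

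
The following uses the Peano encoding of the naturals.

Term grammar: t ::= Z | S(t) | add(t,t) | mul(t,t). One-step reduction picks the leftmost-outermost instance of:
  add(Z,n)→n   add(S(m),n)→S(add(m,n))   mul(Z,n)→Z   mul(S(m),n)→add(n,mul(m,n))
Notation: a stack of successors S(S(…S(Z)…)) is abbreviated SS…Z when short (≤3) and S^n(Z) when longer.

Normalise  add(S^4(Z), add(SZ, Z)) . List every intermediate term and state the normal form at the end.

  start: add(S^4(Z), add(SZ, Z))
  step 1: S(add(SSSZ, add(SZ, Z)))
  step 2: S(S(add(SSZ, add(SZ, Z))))
  step 3: S(S(S(add(SZ, add(SZ, Z)))))
  step 4: S(S(S(S(add(Z, add(SZ, Z))))))
  step 5: S(S(S(S(add(SZ, Z)))))
  step 6: S(S(S(S(S(add(Z, Z))))))
  step 7: S^5(Z)

Answer: normal form = S^5(Z)  (in 7 steps)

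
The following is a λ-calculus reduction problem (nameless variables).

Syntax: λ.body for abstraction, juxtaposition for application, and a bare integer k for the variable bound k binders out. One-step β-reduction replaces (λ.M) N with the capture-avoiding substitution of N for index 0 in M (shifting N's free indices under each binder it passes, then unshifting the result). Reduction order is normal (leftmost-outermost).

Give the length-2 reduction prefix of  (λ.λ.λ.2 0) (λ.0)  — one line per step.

Answer: after 2 steps: λ.λ.0

Reduction:
  start: (λ.λ.λ.2 0) (λ.0)
  step 1: λ.λ.(λ.0) 0
  step 2: λ.λ.0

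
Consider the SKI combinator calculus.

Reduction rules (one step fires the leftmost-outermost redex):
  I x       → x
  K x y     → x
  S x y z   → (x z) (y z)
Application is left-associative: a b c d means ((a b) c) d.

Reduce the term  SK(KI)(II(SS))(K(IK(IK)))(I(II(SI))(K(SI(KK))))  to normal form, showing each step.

  start: SK(KI)(II(SS))(K(IK(IK)))(I(II(SI))(K(SI(KK))))
  →1  K(II(SS))(KI(II(SS)))(K(IK(IK)))(I(II(SI))(K(SI(KK))))
  →2  II(SS)(K(IK(IK)))(I(II(SI))(K(SI(KK))))
  →3  I(SS)(K(IK(IK)))(I(II(SI))(K(SI(KK))))
  →4  SS(K(IK(IK)))(I(II(SI))(K(SI(KK))))
  →5  S(I(II(SI))(K(SI(KK))))(K(IK(IK))(I(II(SI))(K(SI(KK)))))
  →6  S(II(SI)(K(SI(KK))))(K(IK(IK))(I(II(SI))(K(SI(KK)))))
  →7  S(I(SI)(K(SI(KK))))(K(IK(IK))(I(II(SI))(K(SI(KK)))))
  →8  S(SI(K(SI(KK))))(K(IK(IK))(I(II(SI))(K(SI(KK)))))
  →9  S(SI(K(SI(KK))))(IK(IK))
  →10  S(SI(K(SI(KK))))(K(IK))
  →11  S(SI(K(SI(KK))))(KK)

Answer: normal form = S(SI(K(SI(KK))))(KK)  (in 11 steps)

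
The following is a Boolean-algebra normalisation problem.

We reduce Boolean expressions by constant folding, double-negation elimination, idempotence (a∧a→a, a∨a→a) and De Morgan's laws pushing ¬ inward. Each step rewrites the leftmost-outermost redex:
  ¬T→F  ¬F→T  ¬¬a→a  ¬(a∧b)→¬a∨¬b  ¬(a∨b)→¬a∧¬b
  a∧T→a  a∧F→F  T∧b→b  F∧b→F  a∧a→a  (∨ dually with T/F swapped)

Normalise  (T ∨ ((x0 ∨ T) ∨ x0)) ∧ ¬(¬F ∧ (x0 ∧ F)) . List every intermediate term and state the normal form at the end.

  start: (T ∨ ((x0 ∨ T) ∨ x0)) ∧ ¬(¬F ∧ (x0 ∧ F))
  [1] T ∧ ¬(¬F ∧ (x0 ∧ F))
  [2] ¬(¬F ∧ (x0 ∧ F))
  [3] ¬¬F ∨ ¬(x0 ∧ F)
  [4] F ∨ ¬(x0 ∧ F)
  [5] ¬(x0 ∧ F)
  [6] ¬x0 ∨ ¬F
  [7] ¬x0 ∨ T
  [8] T

Answer: normal form = T  (in 8 steps)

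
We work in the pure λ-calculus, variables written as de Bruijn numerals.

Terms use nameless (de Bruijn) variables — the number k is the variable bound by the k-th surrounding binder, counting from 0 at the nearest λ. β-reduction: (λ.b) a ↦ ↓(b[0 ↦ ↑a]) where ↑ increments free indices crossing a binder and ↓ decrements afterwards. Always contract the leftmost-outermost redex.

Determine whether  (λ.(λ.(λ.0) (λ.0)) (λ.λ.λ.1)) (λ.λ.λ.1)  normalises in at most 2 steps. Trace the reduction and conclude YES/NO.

  start: (λ.(λ.(λ.0) (λ.0)) (λ.λ.λ.1)) (λ.λ.λ.1)
  step 1: (λ.(λ.0) (λ.0)) (λ.λ.λ.1)
  step 2: (λ.0) (λ.0)

Answer: NO — after 2 steps the term is (λ.0) (λ.0), not yet normal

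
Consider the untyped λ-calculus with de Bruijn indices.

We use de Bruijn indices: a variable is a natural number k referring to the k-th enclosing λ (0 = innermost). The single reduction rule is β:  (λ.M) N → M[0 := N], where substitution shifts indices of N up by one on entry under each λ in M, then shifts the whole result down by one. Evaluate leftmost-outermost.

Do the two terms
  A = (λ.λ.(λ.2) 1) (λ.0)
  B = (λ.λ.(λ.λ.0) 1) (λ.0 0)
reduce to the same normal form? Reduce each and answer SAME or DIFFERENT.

Answer: SAME — A ⇓ λ.λ.0, B ⇓ λ.λ.0

Reduction:
Term A:
  start: (λ.λ.(λ.2) 1) (λ.0)
  [1] λ.(λ.λ.0) (λ.0)
  [2] λ.λ.0

Term B:
  start: (λ.λ.(λ.λ.0) 1) (λ.0 0)
  [1] λ.(λ.λ.0) (λ.0 0)
  [2] λ.λ.0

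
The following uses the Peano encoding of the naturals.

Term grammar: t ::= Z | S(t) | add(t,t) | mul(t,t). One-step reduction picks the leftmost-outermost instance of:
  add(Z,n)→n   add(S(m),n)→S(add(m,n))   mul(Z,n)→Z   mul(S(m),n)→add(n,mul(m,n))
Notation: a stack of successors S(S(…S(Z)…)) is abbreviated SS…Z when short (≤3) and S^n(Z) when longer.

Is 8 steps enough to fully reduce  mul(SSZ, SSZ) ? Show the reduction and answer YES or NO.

Answer: NO — after 8 steps the term is S(S(S(S(mul(Z, SSZ))))), not yet normal

Reduction:
  start: mul(SSZ, SSZ)
  [1] add(SSZ, mul(SZ, SSZ))
  [2] S(add(SZ, mul(SZ, SSZ)))
  [3] S(S(add(Z, mul(SZ, SSZ))))
  [4] S(S(mul(SZ, SSZ)))
  [5] S(S(add(SSZ, mul(Z, SSZ))))
  [6] S(S(S(add(SZ, mul(Z, SSZ)))))
  [7] S(S(S(S(add(Z, mul(Z, SSZ))))))
  [8] S(S(S(S(mul(Z, SSZ)))))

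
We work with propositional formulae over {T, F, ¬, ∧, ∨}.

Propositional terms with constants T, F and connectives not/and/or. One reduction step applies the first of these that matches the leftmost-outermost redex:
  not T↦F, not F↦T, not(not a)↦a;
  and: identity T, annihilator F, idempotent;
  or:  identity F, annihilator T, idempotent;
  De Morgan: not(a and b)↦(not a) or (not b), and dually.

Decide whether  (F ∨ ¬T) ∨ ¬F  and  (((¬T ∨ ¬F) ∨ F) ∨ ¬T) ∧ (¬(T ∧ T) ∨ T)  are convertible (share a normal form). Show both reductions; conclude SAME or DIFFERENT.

Answer: SAME — A ⇓ T, B ⇓ T

Working:
Term A:
  start: (F ∨ ¬T) ∨ ¬F
  →1  ¬T ∨ ¬F
  →2  F ∨ ¬F
  →3  ¬F
  →4  T

Term B:
  start: (((¬T ∨ ¬F) ∨ F) ∨ ¬T) ∧ (¬(T ∧ T) ∨ T)
  →1  ((¬T ∨ ¬F) ∨ ¬T) ∧ (¬(T ∧ T) ∨ T)
  →2  ((F ∨ ¬F) ∨ ¬T) ∧ (¬(T ∧ T) ∨ T)
  →3  (¬F ∨ ¬T) ∧ (¬(T ∧ T) ∨ T)
  →4  (T ∨ ¬T) ∧ (¬(T ∧ T) ∨ T)
  →5  T ∧ (¬(T ∧ T) ∨ T)
  →6  ¬(T ∧ T) ∨ T
  →7  T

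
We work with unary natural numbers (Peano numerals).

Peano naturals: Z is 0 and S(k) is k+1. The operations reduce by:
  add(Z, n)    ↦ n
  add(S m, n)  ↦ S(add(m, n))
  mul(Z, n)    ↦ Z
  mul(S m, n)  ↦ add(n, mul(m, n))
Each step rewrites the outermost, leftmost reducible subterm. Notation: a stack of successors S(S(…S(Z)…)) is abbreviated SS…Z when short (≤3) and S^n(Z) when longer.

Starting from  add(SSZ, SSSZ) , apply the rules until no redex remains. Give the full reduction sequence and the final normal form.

Answer: normal form = S^5(Z)  (in 3 steps)

Reduction:
  start: add(SSZ, SSSZ)
  step 1: S(add(SZ, SSSZ))
  step 2: S(S(add(Z, SSSZ)))
  step 3: S^5(Z)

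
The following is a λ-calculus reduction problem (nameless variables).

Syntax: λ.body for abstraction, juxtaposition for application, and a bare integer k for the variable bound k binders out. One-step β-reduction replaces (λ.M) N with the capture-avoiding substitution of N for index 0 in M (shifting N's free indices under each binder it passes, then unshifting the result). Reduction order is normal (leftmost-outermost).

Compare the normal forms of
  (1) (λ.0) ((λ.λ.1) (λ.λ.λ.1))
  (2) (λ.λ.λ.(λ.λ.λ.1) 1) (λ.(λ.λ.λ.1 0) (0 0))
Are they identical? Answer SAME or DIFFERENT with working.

Answer: SAME — A ⇓ λ.λ.λ.λ.1, B ⇓ λ.λ.λ.λ.1

Reduction:
Term A:
  start: (λ.0) ((λ.λ.1) (λ.λ.λ.1))
  step 1: (λ.λ.1) (λ.λ.λ.1)
  step 2: λ.λ.λ.λ.1

Term B:
  start: (λ.λ.λ.(λ.λ.λ.1) 1) (λ.(λ.λ.λ.1 0) (0 0))
  step 1: λ.λ.(λ.λ.λ.1) 1
  step 2: λ.λ.λ.λ.1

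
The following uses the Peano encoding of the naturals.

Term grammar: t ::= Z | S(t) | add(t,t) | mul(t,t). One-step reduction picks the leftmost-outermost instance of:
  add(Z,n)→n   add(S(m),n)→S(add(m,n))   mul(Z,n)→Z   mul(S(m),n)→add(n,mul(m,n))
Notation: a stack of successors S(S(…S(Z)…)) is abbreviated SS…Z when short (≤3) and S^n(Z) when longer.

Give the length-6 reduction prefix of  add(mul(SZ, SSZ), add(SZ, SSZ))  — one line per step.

  start: add(mul(SZ, SSZ), add(SZ, SSZ))
  [1] add(add(SSZ, mul(Z, SSZ)), add(SZ, SSZ))
  [2] add(S(add(SZ, mul(Z, SSZ))), add(SZ, SSZ))
  [3] S(add(add(SZ, mul(Z, SSZ)), add(SZ, SSZ)))
  [4] S(add(S(add(Z, mul(Z, SSZ))), add(SZ, SSZ)))
  [5] S(S(add(add(Z, mul(Z, SSZ)), add(SZ, SSZ))))
  [6] S(S(add(mul(Z, SSZ), add(SZ, SSZ))))

Answer: after 6 steps: S(S(add(mul(Z, SSZ), add(SZ, SSZ))))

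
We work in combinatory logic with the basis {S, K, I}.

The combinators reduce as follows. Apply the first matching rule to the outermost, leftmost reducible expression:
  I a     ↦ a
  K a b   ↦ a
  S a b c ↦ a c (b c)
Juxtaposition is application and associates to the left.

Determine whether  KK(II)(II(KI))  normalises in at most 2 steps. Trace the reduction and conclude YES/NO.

  start: KK(II)(II(KI))
  step 1: K(II(KI))
  step 2: K(I(KI))

Answer: NO — after 2 steps the term is K(I(KI)), not yet normal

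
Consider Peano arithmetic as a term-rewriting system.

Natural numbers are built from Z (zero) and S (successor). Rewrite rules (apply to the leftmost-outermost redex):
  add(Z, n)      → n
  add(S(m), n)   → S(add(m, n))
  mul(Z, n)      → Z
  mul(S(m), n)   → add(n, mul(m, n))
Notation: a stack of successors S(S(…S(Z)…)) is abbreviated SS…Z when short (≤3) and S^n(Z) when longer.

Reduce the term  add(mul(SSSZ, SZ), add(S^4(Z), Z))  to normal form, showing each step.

  start: add(mul(SSSZ, SZ), add(S^4(Z), Z))
  [1] add(add(SZ, mul(SSZ, SZ)), add(S^4(Z), Z))
  [2] add(S(add(Z, mul(SSZ, SZ))), add(S^4(Z), Z))
  [3] S(add(add(Z, mul(SSZ, SZ)), add(S^4(Z), Z)))
  [4] S(add(mul(SSZ, SZ), add(S^4(Z), Z)))
  [5] S(add(add(SZ, mul(SZ, SZ)), add(S^4(Z), Z)))
  [6] S(add(S(add(Z, mul(SZ, SZ))), add(S^4(Z), Z)))
  [7] S(S(add(add(Z, mul(SZ, SZ)), add(S^4(Z), Z))))
  [8] S(S(add(mul(SZ, SZ), add(S^4(Z), Z))))
  [9] S(S(add(add(SZ, mul(Z, SZ)), add(S^4(Z), Z))))
  [10] S(S(add(S(add(Z, mul(Z, SZ))), add(S^4(Z), Z))))
  [11] S(S(S(add(add(Z, mul(Z, SZ)), add(S^4(Z), Z)))))
  [12] S(S(S(add(mul(Z, SZ), add(S^4(Z), Z)))))
  [13] S(S(S(add(Z, add(S^4(Z), Z)))))
  [14] S(S(S(add(S^4(Z), Z))))
  [15] S(S(S(S(add(SSSZ, Z)))))
  [16] S(S(S(S(S(add(SSZ, Z))))))
  [17] S(S(S(S(S(S(add(SZ, Z)))))))
  [18] S(S(S(S(S(S(S(add(Z, Z))))))))
  [19] S^7(Z)

Answer: normal form = S^7(Z)  (in 19 steps)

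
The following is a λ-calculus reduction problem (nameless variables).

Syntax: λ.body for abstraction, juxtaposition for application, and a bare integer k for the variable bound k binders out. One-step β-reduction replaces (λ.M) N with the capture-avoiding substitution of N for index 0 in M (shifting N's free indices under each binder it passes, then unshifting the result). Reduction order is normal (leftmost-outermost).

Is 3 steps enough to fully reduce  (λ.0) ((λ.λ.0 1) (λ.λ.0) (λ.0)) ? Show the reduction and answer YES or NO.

Answer: NO — after 3 steps the term is (λ.0) (λ.λ.0), not yet normal

Reduction:
  start: (λ.0) ((λ.λ.0 1) (λ.λ.0) (λ.0))
  [1] (λ.λ.0 1) (λ.λ.0) (λ.0)
  [2] (λ.0 (λ.λ.0)) (λ.0)
  [3] (λ.0) (λ.λ.0)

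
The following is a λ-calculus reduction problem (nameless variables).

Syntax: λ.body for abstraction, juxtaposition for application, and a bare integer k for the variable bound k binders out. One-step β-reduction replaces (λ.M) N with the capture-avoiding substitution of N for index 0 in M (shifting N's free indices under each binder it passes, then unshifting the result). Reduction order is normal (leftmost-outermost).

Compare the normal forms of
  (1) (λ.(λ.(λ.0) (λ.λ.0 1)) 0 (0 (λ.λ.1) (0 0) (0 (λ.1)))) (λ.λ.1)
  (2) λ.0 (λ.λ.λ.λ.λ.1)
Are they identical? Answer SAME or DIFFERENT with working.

Answer: SAME — A ⇓ λ.0 (λ.λ.λ.λ.λ.1), B ⇓ λ.0 (λ.λ.λ.λ.λ.1)

Working:
Term A:
  start: (λ.(λ.(λ.0) (λ.λ.0 1)) 0 (0 (λ.λ.1) (0 0) (0 (λ.1)))) (λ.λ.1)
  step 1: (λ.(λ.0) (λ.λ.0 1)) (λ.λ.1) ((λ.λ.1) (λ.λ.1) ((λ.λ.1) (λ.λ.1)) ((λ.λ.1) (λ.λ.λ.1)))
  step 2: (λ.0) (λ.λ.0 1) ((λ.λ.1) (λ.λ.1) ((λ.λ.1) (λ.λ.1)) ((λ.λ.1) (λ.λ.λ.1)))
  step 3: (λ.λ.0 1) ((λ.λ.1) (λ.λ.1) ((λ.λ.1) (λ.λ.1)) ((λ.λ.1) (λ.λ.λ.1)))
  step 4: λ.0 ((λ.λ.1) (λ.λ.1) ((λ.λ.1) (λ.λ.1)) ((λ.λ.1) (λ.λ.λ.1)))
  step 5: λ.0 ((λ.λ.λ.1) ((λ.λ.1) (λ.λ.1)) ((λ.λ.1) (λ.λ.λ.1)))
  step 6: λ.0 ((λ.λ.1) ((λ.λ.1) (λ.λ.λ.1)))
  step 7: λ.0 (λ.(λ.λ.1) (λ.λ.λ.1))
  step 8: λ.0 (λ.λ.λ.λ.λ.1)

Term B:
  start: λ.0 (λ.λ.λ.λ.λ.1)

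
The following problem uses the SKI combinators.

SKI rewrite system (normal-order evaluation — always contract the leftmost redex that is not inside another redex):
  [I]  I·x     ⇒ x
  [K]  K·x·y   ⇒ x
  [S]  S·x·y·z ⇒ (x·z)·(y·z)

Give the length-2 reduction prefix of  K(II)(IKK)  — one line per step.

  start: K(II)(IKK)
  [1] II
  [2] I

Answer: after 2 steps: I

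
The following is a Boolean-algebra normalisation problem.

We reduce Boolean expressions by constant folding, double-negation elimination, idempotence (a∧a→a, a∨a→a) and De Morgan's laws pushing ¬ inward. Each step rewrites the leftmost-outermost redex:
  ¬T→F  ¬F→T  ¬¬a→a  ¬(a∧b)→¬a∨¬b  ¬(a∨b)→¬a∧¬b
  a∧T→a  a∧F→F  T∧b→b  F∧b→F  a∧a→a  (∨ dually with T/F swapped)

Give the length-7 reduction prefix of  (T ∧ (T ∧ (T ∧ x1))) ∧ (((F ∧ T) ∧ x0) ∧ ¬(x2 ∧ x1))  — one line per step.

  start: (T ∧ (T ∧ (T ∧ x1))) ∧ (((F ∧ T) ∧ x0) ∧ ¬(x2 ∧ x1))
  →1  (T ∧ (T ∧ x1)) ∧ (((F ∧ T) ∧ x0) ∧ ¬(x2 ∧ x1))
  →2  (T ∧ x1) ∧ (((F ∧ T) ∧ x0) ∧ ¬(x2 ∧ x1))
  →3  x1 ∧ (((F ∧ T) ∧ x0) ∧ ¬(x2 ∧ x1))
  →4  x1 ∧ ((F ∧ x0) ∧ ¬(x2 ∧ x1))
  →5  x1 ∧ (F ∧ ¬(x2 ∧ x1))
  →6  x1 ∧ F
  →7  F

Answer: after 7 steps: F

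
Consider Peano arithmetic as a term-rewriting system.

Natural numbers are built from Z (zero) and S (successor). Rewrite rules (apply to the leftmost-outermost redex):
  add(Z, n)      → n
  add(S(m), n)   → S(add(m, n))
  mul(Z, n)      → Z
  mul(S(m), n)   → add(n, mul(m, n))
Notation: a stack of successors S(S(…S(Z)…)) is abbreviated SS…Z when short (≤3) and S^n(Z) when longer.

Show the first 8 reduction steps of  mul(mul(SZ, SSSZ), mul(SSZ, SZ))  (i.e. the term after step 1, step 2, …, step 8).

Answer: after 8 steps: S(add(add(SZ, mul(Z, SZ)), mul(add(SSZ, mul(Z, SSSZ)), mul(SSZ, SZ))))

Derivation:
  start: mul(mul(SZ, SSSZ), mul(SSZ, SZ))
  →1  mul(add(SSSZ, mul(Z, SSSZ)), mul(SSZ, SZ))
  →2  mul(S(add(SSZ, mul(Z, SSSZ))), mul(SSZ, SZ))
  →3  add(mul(SSZ, SZ), mul(add(SSZ, mul(Z, SSSZ)), mul(SSZ, SZ)))
  →4  add(add(SZ, mul(SZ, SZ)), mul(add(SSZ, mul(Z, SSSZ)), mul(SSZ, SZ)))
  →5  add(S(add(Z, mul(SZ, SZ))), mul(add(SSZ, mul(Z, SSSZ)), mul(SSZ, SZ)))
  →6  S(add(add(Z, mul(SZ, SZ)), mul(add(SSZ, mul(Z, SSSZ)), mul(SSZ, SZ))))
  →7  S(add(mul(SZ, SZ), mul(add(SSZ, mul(Z, SSSZ)), mul(SSZ, SZ))))
  →8  S(add(add(SZ, mul(Z, SZ)), mul(add(SSZ, mul(Z, SSSZ)), mul(SSZ, SZ))))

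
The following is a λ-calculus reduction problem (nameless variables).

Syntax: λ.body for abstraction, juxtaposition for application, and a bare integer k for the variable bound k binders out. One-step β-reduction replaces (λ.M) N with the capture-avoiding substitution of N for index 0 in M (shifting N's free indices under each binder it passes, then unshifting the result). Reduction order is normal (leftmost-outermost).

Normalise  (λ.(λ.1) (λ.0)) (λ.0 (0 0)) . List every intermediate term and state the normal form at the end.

Answer: normal form = λ.0 (0 0)  (in 2 steps)

Working:
  start: (λ.(λ.1) (λ.0)) (λ.0 (0 0))
  [1] (λ.λ.0 (0 0)) (λ.0)
  [2] λ.0 (0 0)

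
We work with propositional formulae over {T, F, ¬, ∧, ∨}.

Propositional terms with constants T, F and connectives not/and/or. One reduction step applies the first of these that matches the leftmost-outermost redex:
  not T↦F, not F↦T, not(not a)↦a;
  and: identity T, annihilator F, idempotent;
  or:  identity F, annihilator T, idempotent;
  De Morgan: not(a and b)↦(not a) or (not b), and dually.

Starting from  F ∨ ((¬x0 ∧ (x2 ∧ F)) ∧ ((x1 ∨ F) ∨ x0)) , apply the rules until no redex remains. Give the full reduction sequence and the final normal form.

Answer: normal form = F  (in 4 steps)

Working:
  start: F ∨ ((¬x0 ∧ (x2 ∧ F)) ∧ ((x1 ∨ F) ∨ x0))
  →1  (¬x0 ∧ (x2 ∧ F)) ∧ ((x1 ∨ F) ∨ x0)
  →2  (¬x0 ∧ F) ∧ ((x1 ∨ F) ∨ x0)
  →3  F ∧ ((x1 ∨ F) ∨ x0)
  →4  F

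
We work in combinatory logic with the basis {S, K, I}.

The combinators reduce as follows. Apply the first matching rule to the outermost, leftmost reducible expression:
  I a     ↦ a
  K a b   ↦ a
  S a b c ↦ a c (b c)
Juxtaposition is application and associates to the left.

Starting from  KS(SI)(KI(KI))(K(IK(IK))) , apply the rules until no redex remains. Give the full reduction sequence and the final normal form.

Answer: normal form = SI(K(KK))  (in 4 steps)

Working:
  start: KS(SI)(KI(KI))(K(IK(IK)))
  →1  S(KI(KI))(K(IK(IK)))
  →2  SI(K(IK(IK)))
  →3  SI(K(K(IK)))
  →4  SI(K(KK))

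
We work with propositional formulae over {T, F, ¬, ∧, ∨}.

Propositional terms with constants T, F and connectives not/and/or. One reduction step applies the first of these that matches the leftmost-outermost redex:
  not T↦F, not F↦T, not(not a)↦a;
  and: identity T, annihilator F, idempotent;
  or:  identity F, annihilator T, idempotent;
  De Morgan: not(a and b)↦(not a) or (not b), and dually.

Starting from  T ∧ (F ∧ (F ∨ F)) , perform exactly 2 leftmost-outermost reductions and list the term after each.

  start: T ∧ (F ∧ (F ∨ F))
  [1] F ∧ (F ∨ F)
  [2] F

Answer: after 2 steps: F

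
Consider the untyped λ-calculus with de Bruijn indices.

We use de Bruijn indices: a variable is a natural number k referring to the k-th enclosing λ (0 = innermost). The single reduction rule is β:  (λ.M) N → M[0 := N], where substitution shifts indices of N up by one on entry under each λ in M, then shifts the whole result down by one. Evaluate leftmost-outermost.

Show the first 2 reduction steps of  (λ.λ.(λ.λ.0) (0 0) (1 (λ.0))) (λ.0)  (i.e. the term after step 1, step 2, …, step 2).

Answer: after 2 steps: λ.(λ.0) ((λ.0) (λ.0))

Reduction:
  start: (λ.λ.(λ.λ.0) (0 0) (1 (λ.0))) (λ.0)
  [1] λ.(λ.λ.0) (0 0) ((λ.0) (λ.0))
  [2] λ.(λ.0) ((λ.0) (λ.0))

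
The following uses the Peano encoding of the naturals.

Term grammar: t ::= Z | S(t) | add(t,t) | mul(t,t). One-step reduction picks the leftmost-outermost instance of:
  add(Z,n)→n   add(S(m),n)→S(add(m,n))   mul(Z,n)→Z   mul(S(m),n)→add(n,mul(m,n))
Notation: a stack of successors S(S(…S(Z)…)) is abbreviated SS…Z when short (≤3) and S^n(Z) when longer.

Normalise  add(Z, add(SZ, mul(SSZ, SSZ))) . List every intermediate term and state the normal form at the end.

Answer: normal form = S^5(Z)  (in 12 steps)

Working:
  start: add(Z, add(SZ, mul(SSZ, SSZ)))
  [1] add(SZ, mul(SSZ, SSZ))
  [2] S(add(Z, mul(SSZ, SSZ)))
  [3] S(mul(SSZ, SSZ))
  [4] S(add(SSZ, mul(SZ, SSZ)))
  [5] S(S(add(SZ, mul(SZ, SSZ))))
  [6] S(S(S(add(Z, mul(SZ, SSZ)))))
  [7] S(S(S(mul(SZ, SSZ))))
  [8] S(S(S(add(SSZ, mul(Z, SSZ)))))
  [9] S(S(S(S(add(SZ, mul(Z, SSZ))))))
  [10] S(S(S(S(S(add(Z, mul(Z, SSZ)))))))
  [11] S(S(S(S(S(mul(Z, SSZ))))))
  [12] S^5(Z)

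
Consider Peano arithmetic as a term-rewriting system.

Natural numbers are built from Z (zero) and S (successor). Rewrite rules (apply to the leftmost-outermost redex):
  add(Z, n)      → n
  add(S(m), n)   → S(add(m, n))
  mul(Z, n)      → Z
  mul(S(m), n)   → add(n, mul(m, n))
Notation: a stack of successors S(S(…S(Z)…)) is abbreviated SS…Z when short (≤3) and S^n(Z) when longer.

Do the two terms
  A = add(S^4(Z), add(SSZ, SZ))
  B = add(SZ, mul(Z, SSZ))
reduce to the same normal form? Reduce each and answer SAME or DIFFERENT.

Answer: DIFFERENT — A ⇓ S^7(Z), B ⇓ SZ

Reduction:
Term A:
  start: add(S^4(Z), add(SSZ, SZ))
  [1] S(add(SSSZ, add(SSZ, SZ)))
  [2] S(S(add(SSZ, add(SSZ, SZ))))
  [3] S(S(S(add(SZ, add(SSZ, SZ)))))
  [4] S(S(S(S(add(Z, add(SSZ, SZ))))))
  [5] S(S(S(S(add(SSZ, SZ)))))
  [6] S(S(S(S(S(add(SZ, SZ))))))
  [7] S(S(S(S(S(S(add(Z, SZ)))))))
  [8] S^7(Z)

Term B:
  start: add(SZ, mul(Z, SSZ))
  [1] S(add(Z, mul(Z, SSZ)))
  [2] S(mul(Z, SSZ))
  [3] SZ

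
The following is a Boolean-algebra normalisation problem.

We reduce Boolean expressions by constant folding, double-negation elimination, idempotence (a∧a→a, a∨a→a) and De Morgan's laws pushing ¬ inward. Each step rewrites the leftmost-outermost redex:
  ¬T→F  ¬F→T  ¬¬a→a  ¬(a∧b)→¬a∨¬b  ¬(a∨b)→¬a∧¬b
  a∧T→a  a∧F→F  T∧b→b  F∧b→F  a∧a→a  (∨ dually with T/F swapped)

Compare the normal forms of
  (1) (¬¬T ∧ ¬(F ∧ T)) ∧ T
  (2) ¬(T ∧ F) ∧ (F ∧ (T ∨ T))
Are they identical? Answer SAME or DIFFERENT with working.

Answer: DIFFERENT — A ⇓ T, B ⇓ F

Working:
Term A:
  start: (¬¬T ∧ ¬(F ∧ T)) ∧ T
  step 1: ¬¬T ∧ ¬(F ∧ T)
  step 2: T ∧ ¬(F ∧ T)
  step 3: ¬(F ∧ T)
  step 4: ¬F ∨ ¬T
  step 5: T ∨ ¬T
  step 6: T

Term B:
  start: ¬(T ∧ F) ∧ (F ∧ (T ∨ T))
  step 1: (¬T ∨ ¬F) ∧ (F ∧ (T ∨ T))
  step 2: (F ∨ ¬F) ∧ (F ∧ (T ∨ T))
  step 3: ¬F ∧ (F ∧ (T ∨ T))
  step 4: T ∧ (F ∧ (T ∨ T))
  step 5: F ∧ (T ∨ T)
  step 6: F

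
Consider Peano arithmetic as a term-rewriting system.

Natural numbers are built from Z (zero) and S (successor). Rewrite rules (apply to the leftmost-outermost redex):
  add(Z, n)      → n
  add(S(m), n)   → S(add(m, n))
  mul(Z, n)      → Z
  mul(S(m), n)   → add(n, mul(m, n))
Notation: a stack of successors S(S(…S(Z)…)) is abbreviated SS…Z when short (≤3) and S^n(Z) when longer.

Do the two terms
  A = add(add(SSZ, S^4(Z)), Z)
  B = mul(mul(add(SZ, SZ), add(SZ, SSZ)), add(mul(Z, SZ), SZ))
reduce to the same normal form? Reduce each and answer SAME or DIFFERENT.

Answer: SAME — A ⇓ S^6(Z), B ⇓ S^6(Z)

Working:
Term A:
  start: add(add(SSZ, S^4(Z)), Z)
  [1] add(S(add(SZ, S^4(Z))), Z)
  [2] S(add(add(SZ, S^4(Z)), Z))
  [3] S(add(S(add(Z, S^4(Z))), Z))
  [4] S(S(add(add(Z, S^4(Z)), Z)))
  [5] S(S(add(S^4(Z), Z)))
  [6] S(S(S(add(SSSZ, Z))))
  [7] S(S(S(S(add(SSZ, Z)))))
  [8] S(S(S(S(S(add(SZ, Z))))))
  [9] S(S(S(S(S(S(add(Z, Z)))))))
  [10] S^6(Z)

Term B:
  start: mul(mul(add(SZ, SZ), add(SZ, SSZ)), add(mul(Z, SZ), SZ))
  [1] mul(mul(S(add(Z, SZ)), add(SZ, SSZ)), add(mul(Z, SZ), SZ))
  [2] mul(add(add(SZ, SSZ), mul(add(Z, SZ), add(SZ, SSZ))), add(mul(Z, SZ), SZ))
  [3] mul(add(S(add(Z, SSZ)), mul(add(Z, SZ), add(SZ, SSZ))), add(mul(Z, SZ), SZ))
  [4] mul(S(add(add(Z, SSZ), mul(add(Z, SZ), add(SZ, SSZ)))), add(mul(Z, SZ), SZ))
  [5] add(add(mul(Z, SZ), SZ), mul(add(add(Z, SSZ), mul(add(Z, SZ), add(SZ, SSZ))), add(mul(Z, SZ), SZ)))
  [6] add(add(Z, SZ), mul(add(add(Z, SSZ), mul(add(Z, SZ), add(SZ, SSZ))), add(mul(Z, SZ), SZ)))
  [7] add(SZ, mul(add(add(Z, SSZ), mul(add(Z, SZ), add(SZ, SSZ))), add(mul(Z, SZ), SZ)))
  [8] S(add(Z, mul(add(add(Z, SSZ), mul(add(Z, SZ), add(SZ, SSZ))), add(mul(Z, SZ), SZ))))
  [9] S(mul(add(add(Z, SSZ), mul(add(Z, SZ), add(SZ, SSZ))), add(mul(Z, SZ), SZ)))
  [10] S(mul(add(SSZ, mul(add(Z, SZ), add(SZ, SSZ))), add(mul(Z, SZ), SZ)))
  [11] S(mul(S(add(SZ, mul(add(Z, SZ), add(SZ, SSZ)))), add(mul(Z, SZ), SZ)))
  [12] S(add(add(mul(Z, SZ), SZ), mul(add(SZ, mul(add(Z, SZ), add(SZ, SSZ))), add(mul(Z, SZ), SZ))))
  [13] S(add(add(Z, SZ), mul(add(SZ, mul(add(Z, SZ), add(SZ, SSZ))), add(mul(Z, SZ), SZ))))
  [14] S(add(SZ, mul(add(SZ, mul(add(Z, SZ), add(SZ, SSZ))), add(mul(Z, SZ), SZ))))
  [15] S(S(add(Z, mul(add(SZ, mul(add(Z, SZ), add(SZ, SSZ))), add(mul(Z, SZ), SZ)))))
  [16] S(S(mul(add(SZ, mul(add(Z, SZ), add(SZ, SSZ))), add(mul(Z, SZ), SZ))))
  [17] S(S(mul(S(add(Z, mul(add(Z, SZ), add(SZ, SSZ)))), add(mul(Z, SZ), SZ))))
  [18] S(S(add(add(mul(Z, SZ), SZ), mul(add(Z, mul(add(Z, SZ), add(SZ, SSZ))), add(mul(Z, SZ), SZ)))))
  [19] S(S(add(add(Z, SZ), mul(add(Z, mul(add(Z, SZ), add(SZ, SSZ))), add(mul(Z, SZ), SZ)))))
  [20] S(S(add(SZ, mul(add(Z, mul(add(Z, SZ), add(SZ, SSZ))), add(mul(Z, SZ), SZ)))))
  [21] S(S(S(add(Z, mul(add(Z, mul(add(Z, SZ), add(SZ, SSZ))), add(mul(Z, SZ), SZ))))))
  [22] S(S(S(mul(add(Z, mul(add(Z, SZ), add(SZ, SSZ))), add(mul(Z, SZ), SZ)))))
  [23] S(S(S(mul(mul(add(Z, SZ), add(SZ, SSZ)), add(mul(Z, SZ), SZ)))))
  [24] S(S(S(mul(mul(SZ, add(SZ, SSZ)), add(mul(Z, SZ), SZ)))))
  [25] S(S(S(mul(add(add(SZ, SSZ), mul(Z, add(SZ, SSZ))), add(mul(Z, SZ), SZ)))))
  [26] S(S(S(mul(add(S(add(Z, SSZ)), mul(Z, add(SZ, SSZ))), add(mul(Z, SZ), SZ)))))
  [27] S(S(S(mul(S(add(add(Z, SSZ), mul(Z, add(SZ, SSZ)))), add(mul(Z, SZ), SZ)))))
  [28] S(S(S(add(add(mul(Z, SZ), SZ), mul(add(add(Z, SSZ), mul(Z, add(SZ, SSZ))), add(mul(Z, SZ), SZ))))))
  [29] S(S(S(add(add(Z, SZ), mul(add(add(Z, SSZ), mul(Z, add(SZ, SSZ))), add(mul(Z, SZ), SZ))))))
  [30] S(S(S(add(SZ, mul(add(add(Z, SSZ), mul(Z, add(SZ, SSZ))), add(mul(Z, SZ), SZ))))))
  [31] S(S(S(S(add(Z, mul(add(add(Z, SSZ), mul(Z, add(SZ, SSZ))), add(mul(Z, SZ), SZ)))))))
  [32] S(S(S(S(mul(add(add(Z, SSZ), mul(Z, add(SZ, SSZ))), add(mul(Z, SZ), SZ))))))
  [33] S(S(S(S(mul(add(SSZ, mul(Z, add(SZ, SSZ))), add(mul(Z, SZ), SZ))))))
  [34] S(S(S(S(mul(S(add(SZ, mul(Z, add(SZ, SSZ)))), add(mul(Z, SZ), SZ))))))
  [35] S(S(S(S(add(add(mul(Z, SZ), SZ), mul(add(SZ, mul(Z, add(SZ, SSZ))), add(mul(Z, SZ), SZ)))))))
  [36] S(S(S(S(add(add(Z, SZ), mul(add(SZ, mul(Z, add(SZ, SSZ))), add(mul(Z, SZ), SZ)))))))
  [37] S(S(S(S(add(SZ, mul(add(SZ, mul(Z, add(SZ, SSZ))), add(mul(Z, SZ), SZ)))))))
  [38] S(S(S(S(S(add(Z, mul(add(SZ, mul(Z, add(SZ, SSZ))), add(mul(Z, SZ), SZ))))))))
  [39] S(S(S(S(S(mul(add(SZ, mul(Z, add(SZ, SSZ))), add(mul(Z, SZ), SZ)))))))
  [40] S(S(S(S(S(mul(S(add(Z, mul(Z, add(SZ, SSZ)))), add(mul(Z, SZ), SZ)))))))
  [41] S(S(S(S(S(add(add(mul(Z, SZ), SZ), mul(add(Z, mul(Z, add(SZ, SSZ))), add(mul(Z, SZ), SZ))))))))
  [42] S(S(S(S(S(add(add(Z, SZ), mul(add(Z, mul(Z, add(SZ, SSZ))), add(mul(Z, SZ), SZ))))))))
  [43] S(S(S(S(S(add(SZ, mul(add(Z, mul(Z, add(SZ, SSZ))), add(mul(Z, SZ), SZ))))))))
  [44] S(S(S(S(S(S(add(Z, mul(add(Z, mul(Z, add(SZ, SSZ))), add(mul(Z, SZ), SZ)))))))))
  [45] S(S(S(S(S(S(mul(add(Z, mul(Z, add(SZ, SSZ))), add(mul(Z, SZ), SZ))))))))
  [46] S(S(S(S(S(S(mul(mul(Z, add(SZ, SSZ)), add(mul(Z, SZ), SZ))))))))
  [47] S(S(S(S(S(S(mul(Z, add(mul(Z, SZ), SZ))))))))
  [48] S^6(Z)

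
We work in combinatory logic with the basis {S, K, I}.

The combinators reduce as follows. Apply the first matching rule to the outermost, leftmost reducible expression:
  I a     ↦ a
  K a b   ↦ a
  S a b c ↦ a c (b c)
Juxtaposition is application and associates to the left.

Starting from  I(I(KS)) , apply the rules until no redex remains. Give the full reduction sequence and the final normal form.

Answer: normal form = KS  (in 2 steps)

Reduction:
  start: I(I(KS))
  step 1: I(KS)
  step 2: KS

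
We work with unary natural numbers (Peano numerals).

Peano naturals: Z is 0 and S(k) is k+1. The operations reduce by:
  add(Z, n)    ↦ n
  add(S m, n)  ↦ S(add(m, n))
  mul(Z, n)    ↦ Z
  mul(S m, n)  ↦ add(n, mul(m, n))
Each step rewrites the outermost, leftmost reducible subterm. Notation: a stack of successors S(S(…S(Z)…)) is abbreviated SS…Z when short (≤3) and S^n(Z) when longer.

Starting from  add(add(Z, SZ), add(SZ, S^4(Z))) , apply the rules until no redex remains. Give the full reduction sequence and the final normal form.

Answer: normal form = S^6(Z)  (in 5 steps)

Working:
  start: add(add(Z, SZ), add(SZ, S^4(Z)))
  →1  add(SZ, add(SZ, S^4(Z)))
  →2  S(add(Z, add(SZ, S^4(Z))))
  →3  S(add(SZ, S^4(Z)))
  →4  S(S(add(Z, S^4(Z))))
  →5  S^6(Z)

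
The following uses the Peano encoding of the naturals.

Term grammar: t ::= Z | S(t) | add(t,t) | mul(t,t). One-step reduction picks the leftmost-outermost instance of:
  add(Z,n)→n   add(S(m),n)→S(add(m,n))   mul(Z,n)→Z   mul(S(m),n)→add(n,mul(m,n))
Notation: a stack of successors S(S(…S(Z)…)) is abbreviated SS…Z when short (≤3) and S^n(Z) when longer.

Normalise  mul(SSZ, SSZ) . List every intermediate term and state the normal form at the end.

Answer: normal form = S^4(Z)  (in 9 steps)

Reduction:
  start: mul(SSZ, SSZ)
  →1  add(SSZ, mul(SZ, SSZ))
  →2  S(add(SZ, mul(SZ, SSZ)))
  →3  S(S(add(Z, mul(SZ, SSZ))))
  →4  S(S(mul(SZ, SSZ)))
  →5  S(S(add(SSZ, mul(Z, SSZ))))
  →6  S(S(S(add(SZ, mul(Z, SSZ)))))
  →7  S(S(S(S(add(Z, mul(Z, SSZ))))))
  →8  S(S(S(S(mul(Z, SSZ)))))
  →9  S^4(Z)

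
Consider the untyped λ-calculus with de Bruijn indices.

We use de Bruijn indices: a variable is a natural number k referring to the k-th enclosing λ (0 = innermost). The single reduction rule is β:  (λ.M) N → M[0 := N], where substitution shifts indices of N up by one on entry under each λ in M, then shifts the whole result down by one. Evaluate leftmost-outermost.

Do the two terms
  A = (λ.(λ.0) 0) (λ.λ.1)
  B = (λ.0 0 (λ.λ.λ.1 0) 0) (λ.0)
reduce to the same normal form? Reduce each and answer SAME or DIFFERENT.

Answer: DIFFERENT — A ⇓ λ.λ.1, B ⇓ λ.λ.1 0

Derivation:
Term A:
  start: (λ.(λ.0) 0) (λ.λ.1)
  [1] (λ.0) (λ.λ.1)
  [2] λ.λ.1

Term B:
  start: (λ.0 0 (λ.λ.λ.1 0) 0) (λ.0)
  [1] (λ.0) (λ.0) (λ.λ.λ.1 0) (λ.0)
  [2] (λ.0) (λ.λ.λ.1 0) (λ.0)
  [3] (λ.λ.λ.1 0) (λ.0)
  [4] λ.λ.1 0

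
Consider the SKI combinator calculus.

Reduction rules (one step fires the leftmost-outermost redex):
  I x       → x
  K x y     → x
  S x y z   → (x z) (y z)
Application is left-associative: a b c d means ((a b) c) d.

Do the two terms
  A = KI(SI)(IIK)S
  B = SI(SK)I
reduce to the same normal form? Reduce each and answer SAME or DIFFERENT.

Term A:
  start: KI(SI)(IIK)S
  →1  I(IIK)S
  →2  IIKS
  →3  IKS
  →4  KS

Term B:
  start: SI(SK)I
  →1  II(SKI)
  →2  I(SKI)
  →3  SKI

Answer: DIFFERENT — A ⇓ KS, B ⇓ SKI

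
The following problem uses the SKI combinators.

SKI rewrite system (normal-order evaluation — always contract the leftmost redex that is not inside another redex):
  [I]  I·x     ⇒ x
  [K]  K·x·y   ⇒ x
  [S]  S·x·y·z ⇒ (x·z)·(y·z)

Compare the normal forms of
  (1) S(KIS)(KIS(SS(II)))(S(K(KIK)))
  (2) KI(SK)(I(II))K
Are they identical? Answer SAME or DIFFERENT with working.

Answer: DIFFERENT — A ⇓ S(KI)(S(S(KI))(S(KI))), B ⇓ K

Reduction:
Term A:
  start: S(KIS)(KIS(SS(II)))(S(K(KIK)))
  →1  KIS(S(K(KIK)))(KIS(SS(II))(S(K(KIK))))
  →2  I(S(K(KIK)))(KIS(SS(II))(S(K(KIK))))
  →3  S(K(KIK))(KIS(SS(II))(S(K(KIK))))
  →4  S(KI)(KIS(SS(II))(S(K(KIK))))
  →5  S(KI)(I(SS(II))(S(K(KIK))))
  →6  S(KI)(SS(II)(S(K(KIK))))
  →7  S(KI)(S(S(K(KIK)))(II(S(K(KIK)))))
  →8  S(KI)(S(S(KI))(II(S(K(KIK)))))
  →9  S(KI)(S(S(KI))(I(S(K(KIK)))))
  →10  S(KI)(S(S(KI))(S(K(KIK))))
  →11  S(KI)(S(S(KI))(S(KI)))

Term B:
  start: KI(SK)(I(II))K
  →1  I(I(II))K
  →2  I(II)K
  →3  IIK
  →4  IK
  →5  K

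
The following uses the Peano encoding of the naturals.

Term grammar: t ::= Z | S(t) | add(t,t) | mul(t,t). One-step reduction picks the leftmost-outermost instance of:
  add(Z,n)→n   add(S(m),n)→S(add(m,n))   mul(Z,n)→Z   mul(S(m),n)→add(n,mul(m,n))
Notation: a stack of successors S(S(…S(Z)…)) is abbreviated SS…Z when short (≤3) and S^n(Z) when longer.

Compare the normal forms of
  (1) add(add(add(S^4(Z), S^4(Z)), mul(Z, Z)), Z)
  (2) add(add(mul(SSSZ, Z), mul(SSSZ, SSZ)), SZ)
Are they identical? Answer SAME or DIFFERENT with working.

Term A:
  start: add(add(add(S^4(Z), S^4(Z)), mul(Z, Z)), Z)
  [1] add(add(S(add(SSSZ, S^4(Z))), mul(Z, Z)), Z)
  [2] add(S(add(add(SSSZ, S^4(Z)), mul(Z, Z))), Z)
  [3] S(add(add(add(SSSZ, S^4(Z)), mul(Z, Z)), Z))
  [4] S(add(add(S(add(SSZ, S^4(Z))), mul(Z, Z)), Z))
  [5] S(add(S(add(add(SSZ, S^4(Z)), mul(Z, Z))), Z))
  [6] S(S(add(add(add(SSZ, S^4(Z)), mul(Z, Z)), Z)))
  [7] S(S(add(add(S(add(SZ, S^4(Z))), mul(Z, Z)), Z)))
  [8] S(S(add(S(add(add(SZ, S^4(Z)), mul(Z, Z))), Z)))
  [9] S(S(S(add(add(add(SZ, S^4(Z)), mul(Z, Z)), Z))))
  [10] S(S(S(add(add(S(add(Z, S^4(Z))), mul(Z, Z)), Z))))
  [11] S(S(S(add(S(add(add(Z, S^4(Z)), mul(Z, Z))), Z))))
  [12] S(S(S(S(add(add(add(Z, S^4(Z)), mul(Z, Z)), Z)))))
  [13] S(S(S(S(add(add(S^4(Z), mul(Z, Z)), Z)))))
  [14] S(S(S(S(add(S(add(SSSZ, mul(Z, Z))), Z)))))
  [15] S(S(S(S(S(add(add(SSSZ, mul(Z, Z)), Z))))))
  [16] S(S(S(S(S(add(S(add(SSZ, mul(Z, Z))), Z))))))
  [17] S(S(S(S(S(S(add(add(SSZ, mul(Z, Z)), Z)))))))
  [18] S(S(S(S(S(S(add(S(add(SZ, mul(Z, Z))), Z)))))))
  [19] S(S(S(S(S(S(S(add(add(SZ, mul(Z, Z)), Z))))))))
  [20] S(S(S(S(S(S(S(add(S(add(Z, mul(Z, Z))), Z))))))))
  [21] S(S(S(S(S(S(S(S(add(add(Z, mul(Z, Z)), Z)))))))))
  [22] S(S(S(S(S(S(S(S(add(mul(Z, Z), Z)))))))))
  [23] S(S(S(S(S(S(S(S(add(Z, Z)))))))))
  [24] S^8(Z)

Term B:
  start: add(add(mul(SSSZ, Z), mul(SSSZ, SSZ)), SZ)
  [1] add(add(add(Z, mul(SSZ, Z)), mul(SSSZ, SSZ)), SZ)
  [2] add(add(mul(SSZ, Z), mul(SSSZ, SSZ)), SZ)
  [3] add(add(add(Z, mul(SZ, Z)), mul(SSSZ, SSZ)), SZ)
  [4] add(add(mul(SZ, Z), mul(SSSZ, SSZ)), SZ)
  [5] add(add(add(Z, mul(Z, Z)), mul(SSSZ, SSZ)), SZ)
  [6] add(add(mul(Z, Z), mul(SSSZ, SSZ)), SZ)
  [7] add(add(Z, mul(SSSZ, SSZ)), SZ)
  [8] add(mul(SSSZ, SSZ), SZ)
  [9] add(add(SSZ, mul(SSZ, SSZ)), SZ)
  [10] add(S(add(SZ, mul(SSZ, SSZ))), SZ)
  [11] S(add(add(SZ, mul(SSZ, SSZ)), SZ))
  [12] S(add(S(add(Z, mul(SSZ, SSZ))), SZ))
  [13] S(S(add(add(Z, mul(SSZ, SSZ)), SZ)))
  [14] S(S(add(mul(SSZ, SSZ), SZ)))
  [15] S(S(add(add(SSZ, mul(SZ, SSZ)), SZ)))
  [16] S(S(add(S(add(SZ, mul(SZ, SSZ))), SZ)))
  [17] S(S(S(add(add(SZ, mul(SZ, SSZ)), SZ))))
  [18] S(S(S(add(S(add(Z, mul(SZ, SSZ))), SZ))))
  [19] S(S(S(S(add(add(Z, mul(SZ, SSZ)), SZ)))))
  [20] S(S(S(S(add(mul(SZ, SSZ), SZ)))))
  [21] S(S(S(S(add(add(SSZ, mul(Z, SSZ)), SZ)))))
  [22] S(S(S(S(add(S(add(SZ, mul(Z, SSZ))), SZ)))))
  [23] S(S(S(S(S(add(add(SZ, mul(Z, SSZ)), SZ))))))
  [24] S(S(S(S(S(add(S(add(Z, mul(Z, SSZ))), SZ))))))
  [25] S(S(S(S(S(S(add(add(Z, mul(Z, SSZ)), SZ)))))))
  [26] S(S(S(S(S(S(add(mul(Z, SSZ), SZ)))))))
  [27] S(S(S(S(S(S(add(Z, SZ)))))))
  [28] S^7(Z)

Answer: DIFFERENT — A ⇓ S^8(Z), B ⇓ S^7(Z)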